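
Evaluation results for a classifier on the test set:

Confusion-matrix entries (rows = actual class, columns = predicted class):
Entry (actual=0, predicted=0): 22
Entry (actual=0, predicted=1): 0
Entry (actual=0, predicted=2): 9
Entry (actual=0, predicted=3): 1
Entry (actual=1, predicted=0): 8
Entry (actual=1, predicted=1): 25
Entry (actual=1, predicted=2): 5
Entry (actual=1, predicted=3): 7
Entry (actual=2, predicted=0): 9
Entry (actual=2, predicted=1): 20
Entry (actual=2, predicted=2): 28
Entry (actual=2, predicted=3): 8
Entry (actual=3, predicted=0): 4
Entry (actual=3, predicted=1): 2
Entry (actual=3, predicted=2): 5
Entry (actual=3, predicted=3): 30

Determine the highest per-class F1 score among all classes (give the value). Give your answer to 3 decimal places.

Per-class F1 score (2·TP/(2·TP+FP+FN)):
  0: TP=22, FP=8+9+4=21, FN=0+9+1=10 → 44/75 = 0.5867
  1: TP=25, FP=0+20+2=22, FN=8+5+7=20 → 50/92 = 0.5435
  2: TP=28, FP=9+5+5=19, FN=9+20+8=37 → 56/112 = 0.5000
  3: TP=30, FP=1+7+8=16, FN=4+2+5=11 → 60/87 = 0.6897
Highest is class '3' with F1 score = 0.690.

0.690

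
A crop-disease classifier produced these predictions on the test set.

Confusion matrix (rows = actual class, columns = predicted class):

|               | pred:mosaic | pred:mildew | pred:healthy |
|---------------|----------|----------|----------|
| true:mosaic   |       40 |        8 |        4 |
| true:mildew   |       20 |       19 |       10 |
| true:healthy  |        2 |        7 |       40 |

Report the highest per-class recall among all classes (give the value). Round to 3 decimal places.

0.816

Per-class recall (TP/(TP+FN)):
  mosaic: TP=40, FN=8+4=12 → 40/52 = 0.7692
  mildew: TP=19, FN=20+10=30 → 19/49 = 0.3878
  healthy: TP=40, FN=2+7=9 → 40/49 = 0.8163
Highest is class 'healthy' with recall = 0.816.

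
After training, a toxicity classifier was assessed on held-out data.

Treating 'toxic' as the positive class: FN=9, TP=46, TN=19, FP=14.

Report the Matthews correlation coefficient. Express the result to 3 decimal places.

MCC = (TP·TN − FP·FN) / √((TP+FP)(TP+FN)(TN+FP)(TN+FN))
Numerator = 46·19 − 14·9 = 748
Denominator = √(60·55·33·28) = √3049200 = 1746.1959
MCC = 748 / 1746.1959 = 0.428

0.428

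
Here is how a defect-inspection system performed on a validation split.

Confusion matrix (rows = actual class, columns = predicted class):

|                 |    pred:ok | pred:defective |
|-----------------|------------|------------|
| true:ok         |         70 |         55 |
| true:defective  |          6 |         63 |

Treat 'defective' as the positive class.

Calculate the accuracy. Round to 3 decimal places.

Accuracy = (TP+TN)/N = (63+70)/194 = 0.686

0.686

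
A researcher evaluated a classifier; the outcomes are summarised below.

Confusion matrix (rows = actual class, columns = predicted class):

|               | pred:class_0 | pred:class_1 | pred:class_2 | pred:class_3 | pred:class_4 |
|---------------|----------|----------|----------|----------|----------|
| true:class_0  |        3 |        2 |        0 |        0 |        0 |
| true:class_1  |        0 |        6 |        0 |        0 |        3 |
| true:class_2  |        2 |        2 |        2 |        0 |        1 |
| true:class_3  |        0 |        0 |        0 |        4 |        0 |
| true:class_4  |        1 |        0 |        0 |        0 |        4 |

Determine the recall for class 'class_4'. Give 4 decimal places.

recall = TP/(TP+FN).
class_4: TP=4, FN=1+0+0+0=1 → 4/5 = 0.80000

0.8000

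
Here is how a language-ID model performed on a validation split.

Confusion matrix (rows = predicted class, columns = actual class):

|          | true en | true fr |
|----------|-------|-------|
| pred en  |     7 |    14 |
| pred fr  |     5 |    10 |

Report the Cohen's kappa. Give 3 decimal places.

0.000

Observed agreement pₒ = trace/N = 17/36 = 0.4722
Expected agreement pₑ = Σ (rowᵢ·colᵢ)/N² = (12·21 + 24·15)/36² = 0.4722
κ = (pₒ − pₑ)/(1 − pₑ) = (0.4722 − 0.4722)/(1 − 0.4722) = 0.000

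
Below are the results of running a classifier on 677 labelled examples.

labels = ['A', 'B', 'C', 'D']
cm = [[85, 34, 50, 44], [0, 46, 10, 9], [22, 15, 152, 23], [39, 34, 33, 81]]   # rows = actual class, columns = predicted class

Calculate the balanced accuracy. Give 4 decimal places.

0.5642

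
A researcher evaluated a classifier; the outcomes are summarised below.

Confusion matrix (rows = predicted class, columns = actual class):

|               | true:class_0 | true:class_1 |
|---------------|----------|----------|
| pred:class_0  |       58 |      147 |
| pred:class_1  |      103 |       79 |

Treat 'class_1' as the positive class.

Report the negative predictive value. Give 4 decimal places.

NPV = TN/(TN+FN) = 58/(58+147) = 0.2829

0.2829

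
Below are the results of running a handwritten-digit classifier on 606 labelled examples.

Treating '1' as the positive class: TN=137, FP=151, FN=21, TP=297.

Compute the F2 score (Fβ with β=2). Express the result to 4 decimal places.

Fβ = (1+β²)·TP / ((1+β²)·TP + β²·FN + FP), with β²=4
= 5·297 / (5·297 + 4·21 + 151) = 0.8634

0.8634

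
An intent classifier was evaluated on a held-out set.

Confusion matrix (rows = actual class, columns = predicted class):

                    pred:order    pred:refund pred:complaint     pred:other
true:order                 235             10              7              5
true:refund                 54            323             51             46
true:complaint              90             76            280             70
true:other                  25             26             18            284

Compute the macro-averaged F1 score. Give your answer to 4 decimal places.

Per-class F1 score (2·TP/(2·TP+FP+FN)):
  order: TP=235, FP=54+90+25=169, FN=10+7+5=22 → 470/661 = 0.71104
  refund: TP=323, FP=10+76+26=112, FN=54+51+46=151 → 646/909 = 0.71067
  complaint: TP=280, FP=7+51+18=76, FN=90+76+70=236 → 560/872 = 0.64220
  other: TP=284, FP=5+46+70=121, FN=25+26+18=69 → 568/758 = 0.74934
Macro-F1 score = mean = (0.71104 + 0.71067 + 0.64220 + 0.74934) / 4 = 0.7033

0.7033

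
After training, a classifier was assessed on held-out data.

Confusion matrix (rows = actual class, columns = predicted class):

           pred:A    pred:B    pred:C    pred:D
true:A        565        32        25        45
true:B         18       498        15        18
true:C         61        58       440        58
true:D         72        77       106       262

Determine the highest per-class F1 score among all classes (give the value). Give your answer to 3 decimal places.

0.820

Per-class F1 score (2·TP/(2·TP+FP+FN)):
  A: TP=565, FP=18+61+72=151, FN=32+25+45=102 → 1130/1383 = 0.8171
  B: TP=498, FP=32+58+77=167, FN=18+15+18=51 → 996/1214 = 0.8204
  C: TP=440, FP=25+15+106=146, FN=61+58+58=177 → 880/1203 = 0.7315
  D: TP=262, FP=45+18+58=121, FN=72+77+106=255 → 524/900 = 0.5822
Highest is class 'B' with F1 score = 0.820.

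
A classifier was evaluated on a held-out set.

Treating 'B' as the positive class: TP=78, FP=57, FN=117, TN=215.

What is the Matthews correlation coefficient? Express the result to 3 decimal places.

MCC = (TP·TN − FP·FN) / √((TP+FP)(TP+FN)(TN+FP)(TN+FN))
Numerator = 78·215 − 57·117 = 10101
Denominator = √(135·195·272·332) = √2377252800 = 48757.0795
MCC = 10101 / 48757.0795 = 0.207

0.207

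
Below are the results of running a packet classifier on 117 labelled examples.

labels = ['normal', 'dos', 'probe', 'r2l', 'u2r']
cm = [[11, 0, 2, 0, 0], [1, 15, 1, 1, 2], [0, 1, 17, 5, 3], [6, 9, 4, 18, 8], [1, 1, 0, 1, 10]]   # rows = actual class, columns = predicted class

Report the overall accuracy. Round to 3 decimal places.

Accuracy = trace / total = (11+15+17+18+10=71) / 117 = 71/117 = 0.607

0.607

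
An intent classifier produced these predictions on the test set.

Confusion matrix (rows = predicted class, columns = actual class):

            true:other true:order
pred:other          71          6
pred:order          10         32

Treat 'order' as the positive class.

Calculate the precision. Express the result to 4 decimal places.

0.7619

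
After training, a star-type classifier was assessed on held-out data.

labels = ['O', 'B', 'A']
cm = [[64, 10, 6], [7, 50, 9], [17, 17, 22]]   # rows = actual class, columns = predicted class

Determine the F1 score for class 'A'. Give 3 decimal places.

0.473

One-vs-rest for 'A': TP = diagonal; FP = other classes predicted 'A'; FN = 'A' predicted as other.
F1 score = 2·TP/(2·TP+FP+FN).
A: TP=22, FP=6+9=15, FN=17+17=34 → 44/93 = 0.4731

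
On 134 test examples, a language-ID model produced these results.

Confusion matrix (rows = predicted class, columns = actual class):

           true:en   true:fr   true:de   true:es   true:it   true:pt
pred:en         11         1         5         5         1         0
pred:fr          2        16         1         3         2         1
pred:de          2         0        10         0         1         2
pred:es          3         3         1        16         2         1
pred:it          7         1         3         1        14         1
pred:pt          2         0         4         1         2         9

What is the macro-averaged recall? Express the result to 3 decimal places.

0.580

Per-class recall (TP/(TP+FN)):
  en: TP=11, FN=2+2+3+7+2=16 → 11/27 = 0.4074
  fr: TP=16, FN=1+0+3+1+0=5 → 16/21 = 0.7619
  de: TP=10, FN=5+1+1+3+4=14 → 10/24 = 0.4167
  es: TP=16, FN=5+3+0+1+1=10 → 16/26 = 0.6154
  it: TP=14, FN=1+2+1+2+2=8 → 14/22 = 0.6364
  pt: TP=9, FN=0+1+2+1+1=5 → 9/14 = 0.6429
Macro-recall = mean = (0.4074 + 0.7619 + 0.4167 + 0.6154 + 0.6364 + 0.6429) / 6 = 0.580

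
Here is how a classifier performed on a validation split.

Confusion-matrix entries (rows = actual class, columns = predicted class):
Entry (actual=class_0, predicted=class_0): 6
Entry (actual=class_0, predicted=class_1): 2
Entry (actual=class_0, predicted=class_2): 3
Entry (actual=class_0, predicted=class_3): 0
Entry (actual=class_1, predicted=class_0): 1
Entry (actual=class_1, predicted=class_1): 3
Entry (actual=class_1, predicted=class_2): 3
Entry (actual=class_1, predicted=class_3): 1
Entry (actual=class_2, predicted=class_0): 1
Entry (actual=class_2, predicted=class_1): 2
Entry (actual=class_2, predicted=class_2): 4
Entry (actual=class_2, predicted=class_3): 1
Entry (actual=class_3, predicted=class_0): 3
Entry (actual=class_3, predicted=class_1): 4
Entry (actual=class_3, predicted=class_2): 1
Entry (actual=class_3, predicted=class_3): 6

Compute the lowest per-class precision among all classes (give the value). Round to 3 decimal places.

0.273

Per-class precision (TP/(TP+FP)):
  class_0: TP=6, FP=1+1+3=5 → 6/11 = 0.5455
  class_1: TP=3, FP=2+2+4=8 → 3/11 = 0.2727
  class_2: TP=4, FP=3+3+1=7 → 4/11 = 0.3636
  class_3: TP=6, FP=0+1+1=2 → 6/8 = 0.7500
Lowest is class 'class_1' with precision = 0.273.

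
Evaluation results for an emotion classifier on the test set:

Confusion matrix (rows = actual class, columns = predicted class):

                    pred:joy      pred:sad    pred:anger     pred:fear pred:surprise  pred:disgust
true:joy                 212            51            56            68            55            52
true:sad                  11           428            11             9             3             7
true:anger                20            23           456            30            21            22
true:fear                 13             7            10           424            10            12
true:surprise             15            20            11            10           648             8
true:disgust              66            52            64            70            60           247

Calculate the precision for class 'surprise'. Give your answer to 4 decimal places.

0.8130

precision = TP/(TP+FP).
surprise: TP=648, FP=55+3+21+10+60=149 → 648/797 = 0.81305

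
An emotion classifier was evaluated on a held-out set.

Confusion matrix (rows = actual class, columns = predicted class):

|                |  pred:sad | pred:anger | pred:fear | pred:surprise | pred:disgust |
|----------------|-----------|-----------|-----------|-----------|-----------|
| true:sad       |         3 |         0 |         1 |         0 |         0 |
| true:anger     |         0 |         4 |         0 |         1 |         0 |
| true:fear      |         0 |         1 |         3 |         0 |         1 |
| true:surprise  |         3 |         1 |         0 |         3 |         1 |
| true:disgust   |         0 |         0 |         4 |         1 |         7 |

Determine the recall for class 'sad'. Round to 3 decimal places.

recall = TP/(TP+FN).
sad: TP=3, FN=0+1+0+0=1 → 3/4 = 0.7500

0.750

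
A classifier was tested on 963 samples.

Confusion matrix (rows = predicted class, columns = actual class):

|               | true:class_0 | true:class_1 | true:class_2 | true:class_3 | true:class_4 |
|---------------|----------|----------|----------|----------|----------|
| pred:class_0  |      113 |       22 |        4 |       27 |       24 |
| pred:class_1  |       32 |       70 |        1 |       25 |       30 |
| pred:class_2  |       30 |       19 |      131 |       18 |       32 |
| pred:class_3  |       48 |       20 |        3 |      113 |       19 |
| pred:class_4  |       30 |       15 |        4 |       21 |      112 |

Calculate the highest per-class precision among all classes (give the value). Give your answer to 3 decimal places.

Per-class precision (TP/(TP+FP)):
  class_0: TP=113, FP=22+4+27+24=77 → 113/190 = 0.5947
  class_1: TP=70, FP=32+1+25+30=88 → 70/158 = 0.4430
  class_2: TP=131, FP=30+19+18+32=99 → 131/230 = 0.5696
  class_3: TP=113, FP=48+20+3+19=90 → 113/203 = 0.5567
  class_4: TP=112, FP=30+15+4+21=70 → 112/182 = 0.6154
Highest is class 'class_4' with precision = 0.615.

0.615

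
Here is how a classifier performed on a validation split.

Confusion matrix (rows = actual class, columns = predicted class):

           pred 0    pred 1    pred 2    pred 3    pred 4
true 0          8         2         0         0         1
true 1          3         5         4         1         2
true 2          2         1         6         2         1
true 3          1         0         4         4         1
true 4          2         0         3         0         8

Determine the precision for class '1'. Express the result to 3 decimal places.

One-vs-rest for '1': TP = diagonal; FP = other classes predicted '1'; FN = '1' predicted as other.
precision = TP/(TP+FP).
1: TP=5, FP=2+1+0+0=3 → 5/8 = 0.6250

0.625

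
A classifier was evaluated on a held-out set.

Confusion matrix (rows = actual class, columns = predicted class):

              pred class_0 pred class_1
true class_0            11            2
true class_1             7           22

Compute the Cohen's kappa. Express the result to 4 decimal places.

Observed agreement pₒ = trace/N = 33/42 = 0.78571
Expected agreement pₑ = Σ (rowᵢ·colᵢ)/N² = (13·18 + 29·24)/42² = 0.52721
κ = (pₒ − pₑ)/(1 − pₑ) = (0.78571 − 0.52721)/(1 − 0.52721) = 0.5468

0.5468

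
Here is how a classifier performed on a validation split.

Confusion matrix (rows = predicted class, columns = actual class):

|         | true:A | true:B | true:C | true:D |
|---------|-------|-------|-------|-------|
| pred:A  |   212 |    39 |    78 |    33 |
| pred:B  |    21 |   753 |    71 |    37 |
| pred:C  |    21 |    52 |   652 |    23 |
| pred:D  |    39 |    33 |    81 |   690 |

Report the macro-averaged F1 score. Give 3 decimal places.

0.788

Per-class F1 score (2·TP/(2·TP+FP+FN)):
  A: TP=212, FP=39+78+33=150, FN=21+21+39=81 → 424/655 = 0.6473
  B: TP=753, FP=21+71+37=129, FN=39+52+33=124 → 1506/1759 = 0.8562
  C: TP=652, FP=21+52+23=96, FN=78+71+81=230 → 1304/1630 = 0.8000
  D: TP=690, FP=39+33+81=153, FN=33+37+23=93 → 1380/1626 = 0.8487
Macro-F1 score = mean = (0.6473 + 0.8562 + 0.8000 + 0.8487) / 4 = 0.788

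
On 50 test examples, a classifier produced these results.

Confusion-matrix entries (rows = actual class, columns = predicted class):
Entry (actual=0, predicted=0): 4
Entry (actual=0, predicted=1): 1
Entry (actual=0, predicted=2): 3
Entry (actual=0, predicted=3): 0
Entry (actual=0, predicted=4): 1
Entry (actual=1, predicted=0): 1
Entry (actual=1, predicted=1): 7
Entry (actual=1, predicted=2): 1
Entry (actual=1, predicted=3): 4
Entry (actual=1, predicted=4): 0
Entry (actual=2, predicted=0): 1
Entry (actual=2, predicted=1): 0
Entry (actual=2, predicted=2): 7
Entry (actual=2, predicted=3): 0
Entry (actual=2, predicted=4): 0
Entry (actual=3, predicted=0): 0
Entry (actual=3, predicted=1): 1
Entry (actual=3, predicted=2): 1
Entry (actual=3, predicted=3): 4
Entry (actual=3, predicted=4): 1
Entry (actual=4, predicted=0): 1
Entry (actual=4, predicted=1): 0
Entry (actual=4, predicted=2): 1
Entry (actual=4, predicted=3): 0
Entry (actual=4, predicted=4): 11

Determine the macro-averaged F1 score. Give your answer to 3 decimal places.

Per-class F1 score (2·TP/(2·TP+FP+FN)):
  0: TP=4, FP=1+1+0+1=3, FN=1+3+0+1=5 → 8/16 = 0.5000
  1: TP=7, FP=1+0+1+0=2, FN=1+1+4+0=6 → 14/22 = 0.6364
  2: TP=7, FP=3+1+1+1=6, FN=1+0+0+0=1 → 14/21 = 0.6667
  3: TP=4, FP=0+4+0+0=4, FN=0+1+1+1=3 → 8/15 = 0.5333
  4: TP=11, FP=1+0+0+1=2, FN=1+0+1+0=2 → 22/26 = 0.8462
Macro-F1 score = mean = (0.5000 + 0.6364 + 0.6667 + 0.5333 + 0.8462) / 5 = 0.637

0.637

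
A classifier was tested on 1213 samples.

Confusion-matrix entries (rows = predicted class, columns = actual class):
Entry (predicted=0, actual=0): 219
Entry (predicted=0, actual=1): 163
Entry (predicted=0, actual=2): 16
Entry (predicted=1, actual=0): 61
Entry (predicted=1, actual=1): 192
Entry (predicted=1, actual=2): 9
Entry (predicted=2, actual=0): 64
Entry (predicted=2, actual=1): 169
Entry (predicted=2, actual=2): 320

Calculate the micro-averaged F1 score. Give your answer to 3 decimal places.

0.603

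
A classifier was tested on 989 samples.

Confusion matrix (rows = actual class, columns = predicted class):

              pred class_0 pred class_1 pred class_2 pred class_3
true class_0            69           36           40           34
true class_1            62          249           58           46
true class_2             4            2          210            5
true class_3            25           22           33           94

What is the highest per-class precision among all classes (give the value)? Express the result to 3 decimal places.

Per-class precision (TP/(TP+FP)):
  class_0: TP=69, FP=62+4+25=91 → 69/160 = 0.4313
  class_1: TP=249, FP=36+2+22=60 → 249/309 = 0.8058
  class_2: TP=210, FP=40+58+33=131 → 210/341 = 0.6158
  class_3: TP=94, FP=34+46+5=85 → 94/179 = 0.5251
Highest is class 'class_1' with precision = 0.806.

0.806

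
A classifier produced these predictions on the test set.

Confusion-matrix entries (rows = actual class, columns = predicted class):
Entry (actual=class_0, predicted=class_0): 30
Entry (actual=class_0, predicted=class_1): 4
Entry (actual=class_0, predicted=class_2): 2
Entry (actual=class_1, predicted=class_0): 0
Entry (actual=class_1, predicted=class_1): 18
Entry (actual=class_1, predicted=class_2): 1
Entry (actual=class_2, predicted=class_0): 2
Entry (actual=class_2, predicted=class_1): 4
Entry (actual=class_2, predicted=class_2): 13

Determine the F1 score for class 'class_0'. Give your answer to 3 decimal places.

Treat 'class_0' as positive and all other classes as negative.
F1 score = 2·TP/(2·TP+FP+FN).
class_0: TP=30, FP=0+2=2, FN=4+2=6 → 60/68 = 0.8824

0.882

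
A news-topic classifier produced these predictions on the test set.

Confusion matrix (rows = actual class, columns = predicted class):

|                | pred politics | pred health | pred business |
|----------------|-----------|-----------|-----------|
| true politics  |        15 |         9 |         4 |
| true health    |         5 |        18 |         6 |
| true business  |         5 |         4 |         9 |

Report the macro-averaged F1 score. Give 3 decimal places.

0.551

Per-class F1 score (2·TP/(2·TP+FP+FN)):
  politics: TP=15, FP=5+5=10, FN=9+4=13 → 30/53 = 0.5660
  health: TP=18, FP=9+4=13, FN=5+6=11 → 36/60 = 0.6000
  business: TP=9, FP=4+6=10, FN=5+4=9 → 18/37 = 0.4865
Macro-F1 score = mean = (0.5660 + 0.6000 + 0.4865) / 3 = 0.551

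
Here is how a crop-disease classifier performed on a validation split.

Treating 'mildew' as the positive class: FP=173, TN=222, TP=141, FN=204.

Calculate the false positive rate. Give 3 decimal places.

0.438

FPR = FP/(FP+TN) = 173/(173+222) = 0.438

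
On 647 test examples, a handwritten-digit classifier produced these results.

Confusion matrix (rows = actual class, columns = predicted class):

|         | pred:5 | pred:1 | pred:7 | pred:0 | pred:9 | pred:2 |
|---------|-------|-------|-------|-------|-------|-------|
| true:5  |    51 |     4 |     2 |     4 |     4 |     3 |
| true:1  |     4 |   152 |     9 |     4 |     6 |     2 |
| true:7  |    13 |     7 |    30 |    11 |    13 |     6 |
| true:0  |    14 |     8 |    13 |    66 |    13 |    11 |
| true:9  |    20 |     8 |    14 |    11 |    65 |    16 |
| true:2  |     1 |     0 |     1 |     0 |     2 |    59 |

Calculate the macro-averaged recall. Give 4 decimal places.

Per-class recall (TP/(TP+FN)):
  5: TP=51, FN=4+2+4+4+3=17 → 51/68 = 0.75000
  1: TP=152, FN=4+9+4+6+2=25 → 152/177 = 0.85876
  7: TP=30, FN=13+7+11+13+6=50 → 30/80 = 0.37500
  0: TP=66, FN=14+8+13+13+11=59 → 66/125 = 0.52800
  9: TP=65, FN=20+8+14+11+16=69 → 65/134 = 0.48507
  2: TP=59, FN=1+0+1+0+2=4 → 59/63 = 0.93651
Macro-recall = mean = (0.75000 + 0.85876 + 0.37500 + 0.52800 + 0.48507 + 0.93651) / 6 = 0.6556

0.6556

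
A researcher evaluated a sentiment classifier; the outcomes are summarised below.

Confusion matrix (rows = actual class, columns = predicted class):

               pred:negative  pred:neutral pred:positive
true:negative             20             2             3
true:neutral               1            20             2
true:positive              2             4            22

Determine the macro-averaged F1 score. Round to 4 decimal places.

0.8166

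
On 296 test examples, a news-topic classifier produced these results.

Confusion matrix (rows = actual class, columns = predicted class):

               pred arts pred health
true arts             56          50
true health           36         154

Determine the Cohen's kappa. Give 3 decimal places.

Observed agreement pₒ = trace/N = 210/296 = 0.7095
Expected agreement pₑ = Σ (rowᵢ·colᵢ)/N² = (106·92 + 190·204)/296² = 0.5537
κ = (pₒ − pₑ)/(1 − pₑ) = (0.7095 − 0.5537)/(1 − 0.5537) = 0.349

0.349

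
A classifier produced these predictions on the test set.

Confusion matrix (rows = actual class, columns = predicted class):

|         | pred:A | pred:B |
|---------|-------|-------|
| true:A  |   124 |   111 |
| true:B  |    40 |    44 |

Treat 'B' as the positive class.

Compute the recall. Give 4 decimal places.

0.5238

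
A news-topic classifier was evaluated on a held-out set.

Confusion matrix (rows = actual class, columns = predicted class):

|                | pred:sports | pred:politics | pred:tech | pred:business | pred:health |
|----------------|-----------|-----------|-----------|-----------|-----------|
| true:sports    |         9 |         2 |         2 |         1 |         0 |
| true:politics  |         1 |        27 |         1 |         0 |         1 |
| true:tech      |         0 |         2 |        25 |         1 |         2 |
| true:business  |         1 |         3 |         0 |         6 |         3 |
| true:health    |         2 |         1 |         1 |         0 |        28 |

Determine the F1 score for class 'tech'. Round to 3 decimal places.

0.847

One-vs-rest for 'tech': TP = diagonal; FP = other classes predicted 'tech'; FN = 'tech' predicted as other.
F1 score = 2·TP/(2·TP+FP+FN).
tech: TP=25, FP=2+1+0+1=4, FN=0+2+1+2=5 → 50/59 = 0.8475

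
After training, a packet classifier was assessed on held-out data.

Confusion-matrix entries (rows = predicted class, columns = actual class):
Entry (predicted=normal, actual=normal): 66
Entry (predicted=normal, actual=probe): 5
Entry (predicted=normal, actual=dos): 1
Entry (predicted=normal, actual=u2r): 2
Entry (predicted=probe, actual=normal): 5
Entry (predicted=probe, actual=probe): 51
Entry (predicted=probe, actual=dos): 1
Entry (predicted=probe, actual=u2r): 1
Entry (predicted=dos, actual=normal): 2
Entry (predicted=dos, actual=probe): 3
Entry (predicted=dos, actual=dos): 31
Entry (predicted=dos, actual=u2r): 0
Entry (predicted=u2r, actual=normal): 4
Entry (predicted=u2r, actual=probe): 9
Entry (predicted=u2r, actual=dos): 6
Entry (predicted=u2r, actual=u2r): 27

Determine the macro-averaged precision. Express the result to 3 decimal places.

0.805

Per-class precision (TP/(TP+FP)):
  normal: TP=66, FP=5+1+2=8 → 66/74 = 0.8919
  probe: TP=51, FP=5+1+1=7 → 51/58 = 0.8793
  dos: TP=31, FP=2+3+0=5 → 31/36 = 0.8611
  u2r: TP=27, FP=4+9+6=19 → 27/46 = 0.5870
Macro-precision = mean = (0.8919 + 0.8793 + 0.8611 + 0.5870) / 4 = 0.805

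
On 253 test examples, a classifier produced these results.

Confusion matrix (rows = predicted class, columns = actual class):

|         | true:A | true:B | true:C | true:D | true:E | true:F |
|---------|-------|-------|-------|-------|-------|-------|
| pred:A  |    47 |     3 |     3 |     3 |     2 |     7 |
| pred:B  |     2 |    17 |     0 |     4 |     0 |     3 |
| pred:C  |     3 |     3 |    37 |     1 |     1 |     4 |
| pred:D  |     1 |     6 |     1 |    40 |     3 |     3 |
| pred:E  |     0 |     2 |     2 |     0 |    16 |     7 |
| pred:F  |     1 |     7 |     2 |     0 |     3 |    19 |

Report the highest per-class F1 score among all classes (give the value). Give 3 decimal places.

0.790

Per-class F1 score (2·TP/(2·TP+FP+FN)):
  A: TP=47, FP=3+3+3+2+7=18, FN=2+3+1+0+1=7 → 94/119 = 0.7899
  B: TP=17, FP=2+0+4+0+3=9, FN=3+3+6+2+7=21 → 34/64 = 0.5313
  C: TP=37, FP=3+3+1+1+4=12, FN=3+0+1+2+2=8 → 74/94 = 0.7872
  D: TP=40, FP=1+6+1+3+3=14, FN=3+4+1+0+0=8 → 80/102 = 0.7843
  E: TP=16, FP=0+2+2+0+7=11, FN=2+0+1+3+3=9 → 32/52 = 0.6154
  F: TP=19, FP=1+7+2+0+3=13, FN=7+3+4+3+7=24 → 38/75 = 0.5067
Highest is class 'A' with F1 score = 0.790.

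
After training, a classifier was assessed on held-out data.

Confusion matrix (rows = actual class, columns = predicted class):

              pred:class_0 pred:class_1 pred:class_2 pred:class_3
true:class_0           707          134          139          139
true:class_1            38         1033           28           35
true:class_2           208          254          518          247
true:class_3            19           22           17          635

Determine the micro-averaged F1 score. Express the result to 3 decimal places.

0.693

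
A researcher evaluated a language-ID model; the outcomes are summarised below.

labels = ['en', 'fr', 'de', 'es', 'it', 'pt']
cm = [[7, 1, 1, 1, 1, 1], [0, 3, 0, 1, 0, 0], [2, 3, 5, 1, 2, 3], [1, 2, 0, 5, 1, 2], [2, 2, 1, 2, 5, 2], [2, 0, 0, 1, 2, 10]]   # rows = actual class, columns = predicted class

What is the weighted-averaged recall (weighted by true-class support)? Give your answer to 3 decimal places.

Per-class recall (TP/(TP+FN)):
  en: TP=7, FN=1+1+1+1+1=5 → 7/12 = 0.5833
  fr: TP=3, FN=0+0+1+0+0=1 → 3/4 = 0.7500
  de: TP=5, FN=2+3+1+2+3=11 → 5/16 = 0.3125
  es: TP=5, FN=1+2+0+1+2=6 → 5/11 = 0.4545
  it: TP=5, FN=2+2+1+2+2=9 → 5/14 = 0.3571
  pt: TP=10, FN=2+0+0+1+2=5 → 10/15 = 0.6667
Weighted-recall = Σ (supportᵢ/N)·recallᵢ with N=72: (12/72)·0.5833 + (4/72)·0.7500 + (16/72)·0.3125 + (11/72)·0.4545 + (14/72)·0.3571 + (15/72)·0.6667 = 0.486

0.486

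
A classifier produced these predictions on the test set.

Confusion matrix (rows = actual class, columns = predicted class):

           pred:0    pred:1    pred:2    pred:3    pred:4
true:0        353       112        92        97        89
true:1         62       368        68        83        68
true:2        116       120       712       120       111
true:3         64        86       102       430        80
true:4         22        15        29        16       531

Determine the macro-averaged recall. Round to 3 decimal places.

0.615

Per-class recall (TP/(TP+FN)):
  0: TP=353, FN=112+92+97+89=390 → 353/743 = 0.4751
  1: TP=368, FN=62+68+83+68=281 → 368/649 = 0.5670
  2: TP=712, FN=116+120+120+111=467 → 712/1179 = 0.6039
  3: TP=430, FN=64+86+102+80=332 → 430/762 = 0.5643
  4: TP=531, FN=22+15+29+16=82 → 531/613 = 0.8662
Macro-recall = mean = (0.4751 + 0.5670 + 0.6039 + 0.5643 + 0.8662) / 5 = 0.615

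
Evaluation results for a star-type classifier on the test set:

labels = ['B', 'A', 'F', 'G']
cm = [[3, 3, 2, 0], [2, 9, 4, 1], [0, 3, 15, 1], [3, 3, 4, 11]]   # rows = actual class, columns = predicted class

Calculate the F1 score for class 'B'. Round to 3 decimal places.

0.375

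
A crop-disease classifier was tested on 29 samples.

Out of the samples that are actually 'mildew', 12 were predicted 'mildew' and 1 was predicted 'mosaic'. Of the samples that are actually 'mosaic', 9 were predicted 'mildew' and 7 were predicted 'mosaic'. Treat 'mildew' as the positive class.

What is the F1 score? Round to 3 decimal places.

Precision = TP/(TP+FP) = 12/21 = 0.5714
Recall = TP/(TP+FN) = 12/13 = 0.9231
F1 = 2·TP/(2·TP+FP+FN) = 24/34 = 0.706

0.706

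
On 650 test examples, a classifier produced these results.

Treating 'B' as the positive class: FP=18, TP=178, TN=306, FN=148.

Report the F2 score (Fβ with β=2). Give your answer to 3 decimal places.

Fβ = (1+β²)·TP / ((1+β²)·TP + β²·FN + FP), with β²=4
= 5·178 / (5·178 + 4·148 + 18) = 0.593

0.593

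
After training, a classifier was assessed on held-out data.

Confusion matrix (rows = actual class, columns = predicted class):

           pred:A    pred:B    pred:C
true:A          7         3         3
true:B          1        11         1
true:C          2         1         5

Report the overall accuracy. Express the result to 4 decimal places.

Accuracy = trace / total = (7+11+5=23) / 34 = 23/34 = 0.6765

0.6765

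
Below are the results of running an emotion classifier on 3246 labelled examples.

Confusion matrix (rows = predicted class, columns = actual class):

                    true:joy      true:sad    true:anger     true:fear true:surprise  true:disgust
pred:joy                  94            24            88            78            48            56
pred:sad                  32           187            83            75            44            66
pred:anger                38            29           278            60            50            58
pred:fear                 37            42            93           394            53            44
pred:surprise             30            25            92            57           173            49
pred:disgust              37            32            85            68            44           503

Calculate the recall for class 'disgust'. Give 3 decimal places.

Take TP from the diagonal, FP from the rest of the 'disgust' prediction marginal, FN from the rest of the 'disgust' actual marginal.
recall = TP/(TP+FN).
disgust: TP=503, FN=56+66+58+44+49=273 → 503/776 = 0.6482

0.648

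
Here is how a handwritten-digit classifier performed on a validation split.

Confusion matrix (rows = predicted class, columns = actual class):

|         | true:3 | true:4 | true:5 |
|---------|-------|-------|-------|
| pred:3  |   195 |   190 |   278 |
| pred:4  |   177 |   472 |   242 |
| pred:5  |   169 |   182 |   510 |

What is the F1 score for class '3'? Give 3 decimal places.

Take TP from the diagonal, FP from the rest of the '3' prediction marginal, FN from the rest of the '3' actual marginal.
F1 score = 2·TP/(2·TP+FP+FN).
3: TP=195, FP=190+278=468, FN=177+169=346 → 390/1204 = 0.3239

0.324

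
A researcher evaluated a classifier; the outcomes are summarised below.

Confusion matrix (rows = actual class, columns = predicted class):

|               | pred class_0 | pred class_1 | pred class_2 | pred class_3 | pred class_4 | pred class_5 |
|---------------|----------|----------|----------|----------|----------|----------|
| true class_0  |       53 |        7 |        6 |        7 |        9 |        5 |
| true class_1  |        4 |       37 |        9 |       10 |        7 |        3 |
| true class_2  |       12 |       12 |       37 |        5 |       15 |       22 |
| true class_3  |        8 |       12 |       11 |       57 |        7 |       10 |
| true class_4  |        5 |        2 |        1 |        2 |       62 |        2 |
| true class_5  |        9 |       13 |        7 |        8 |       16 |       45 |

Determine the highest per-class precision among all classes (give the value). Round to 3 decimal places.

0.640

Per-class precision (TP/(TP+FP)):
  class_0: TP=53, FP=4+12+8+5+9=38 → 53/91 = 0.5824
  class_1: TP=37, FP=7+12+12+2+13=46 → 37/83 = 0.4458
  class_2: TP=37, FP=6+9+11+1+7=34 → 37/71 = 0.5211
  class_3: TP=57, FP=7+10+5+2+8=32 → 57/89 = 0.6404
  class_4: TP=62, FP=9+7+15+7+16=54 → 62/116 = 0.5345
  class_5: TP=45, FP=5+3+22+10+2=42 → 45/87 = 0.5172
Highest is class 'class_3' with precision = 0.640.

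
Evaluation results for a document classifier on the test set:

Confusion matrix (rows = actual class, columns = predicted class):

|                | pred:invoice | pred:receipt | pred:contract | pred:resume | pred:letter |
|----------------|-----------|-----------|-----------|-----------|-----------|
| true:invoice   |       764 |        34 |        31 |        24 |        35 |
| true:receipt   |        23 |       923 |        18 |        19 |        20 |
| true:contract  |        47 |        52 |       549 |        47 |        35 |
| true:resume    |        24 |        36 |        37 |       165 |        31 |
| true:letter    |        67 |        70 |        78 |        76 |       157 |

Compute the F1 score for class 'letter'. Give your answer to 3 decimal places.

0.433

Treat 'letter' as positive and all other classes as negative.
F1 score = 2·TP/(2·TP+FP+FN).
letter: TP=157, FP=35+20+35+31=121, FN=67+70+78+76=291 → 314/726 = 0.4325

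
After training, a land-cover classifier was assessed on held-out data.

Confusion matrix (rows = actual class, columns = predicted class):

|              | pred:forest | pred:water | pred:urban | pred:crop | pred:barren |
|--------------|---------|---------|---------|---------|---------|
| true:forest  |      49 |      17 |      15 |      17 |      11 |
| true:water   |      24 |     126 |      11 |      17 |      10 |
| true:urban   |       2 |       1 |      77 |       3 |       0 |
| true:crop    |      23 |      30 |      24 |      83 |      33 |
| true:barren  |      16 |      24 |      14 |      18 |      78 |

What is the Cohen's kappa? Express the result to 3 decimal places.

0.460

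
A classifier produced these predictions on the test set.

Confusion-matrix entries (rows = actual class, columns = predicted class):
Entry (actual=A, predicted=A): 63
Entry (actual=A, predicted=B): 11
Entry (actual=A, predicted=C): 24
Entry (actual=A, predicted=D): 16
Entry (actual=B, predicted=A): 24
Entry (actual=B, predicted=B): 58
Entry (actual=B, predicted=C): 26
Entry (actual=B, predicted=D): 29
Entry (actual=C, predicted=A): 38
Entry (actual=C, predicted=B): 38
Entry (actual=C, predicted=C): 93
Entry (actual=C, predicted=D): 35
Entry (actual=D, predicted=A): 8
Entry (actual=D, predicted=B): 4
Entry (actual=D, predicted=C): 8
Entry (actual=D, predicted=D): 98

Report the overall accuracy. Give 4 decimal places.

Accuracy = trace / total = (63+58+93+98=312) / 573 = 312/573 = 0.5445

0.5445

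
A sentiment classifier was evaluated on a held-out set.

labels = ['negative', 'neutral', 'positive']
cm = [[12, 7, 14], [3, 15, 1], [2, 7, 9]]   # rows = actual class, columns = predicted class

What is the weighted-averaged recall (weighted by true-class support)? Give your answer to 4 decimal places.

Per-class recall (TP/(TP+FN)):
  negative: TP=12, FN=7+14=21 → 12/33 = 0.36364
  neutral: TP=15, FN=3+1=4 → 15/19 = 0.78947
  positive: TP=9, FN=2+7=9 → 9/18 = 0.50000
Weighted-recall = Σ (supportᵢ/N)·recallᵢ with N=70: (33/70)·0.36364 + (19/70)·0.78947 + (18/70)·0.50000 = 0.5143

0.5143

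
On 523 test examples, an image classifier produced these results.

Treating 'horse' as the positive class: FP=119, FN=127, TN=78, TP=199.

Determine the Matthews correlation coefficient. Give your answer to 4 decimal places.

MCC = (TP·TN − FP·FN) / √((TP+FP)(TP+FN)(TN+FP)(TN+FN))
Numerator = 199·78 − 119·127 = 409
Denominator = √(318·326·197·205) = √4186632180 = 64704.1898
MCC = 409 / 64704.1898 = 0.0063

0.0063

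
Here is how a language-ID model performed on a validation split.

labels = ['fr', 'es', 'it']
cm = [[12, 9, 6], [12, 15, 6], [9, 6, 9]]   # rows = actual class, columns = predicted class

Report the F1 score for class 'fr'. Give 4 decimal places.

0.4000

Take TP from the diagonal, FP from the rest of the 'fr' prediction marginal, FN from the rest of the 'fr' actual marginal.
F1 score = 2·TP/(2·TP+FP+FN).
fr: TP=12, FP=12+9=21, FN=9+6=15 → 24/60 = 0.40000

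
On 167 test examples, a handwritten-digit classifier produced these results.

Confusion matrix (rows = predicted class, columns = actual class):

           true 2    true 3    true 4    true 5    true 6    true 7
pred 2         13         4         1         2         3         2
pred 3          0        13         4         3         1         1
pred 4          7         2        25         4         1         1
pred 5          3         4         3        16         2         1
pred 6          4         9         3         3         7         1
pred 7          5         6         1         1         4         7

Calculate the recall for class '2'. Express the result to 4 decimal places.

0.4063

Treat '2' as positive and all other classes as negative.
recall = TP/(TP+FN).
2: TP=13, FN=0+7+3+4+5=19 → 13/32 = 0.40625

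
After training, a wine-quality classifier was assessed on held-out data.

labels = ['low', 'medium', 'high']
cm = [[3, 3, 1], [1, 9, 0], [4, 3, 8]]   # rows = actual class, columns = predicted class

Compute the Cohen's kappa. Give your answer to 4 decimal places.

0.4378

Observed agreement pₒ = trace/N = 20/32 = 0.62500
Expected agreement pₑ = Σ (rowᵢ·colᵢ)/N² = (7·8 + 10·15 + 15·9)/32² = 0.33301
κ = (pₒ − pₑ)/(1 − pₑ) = (0.62500 − 0.33301)/(1 − 0.33301) = 0.4378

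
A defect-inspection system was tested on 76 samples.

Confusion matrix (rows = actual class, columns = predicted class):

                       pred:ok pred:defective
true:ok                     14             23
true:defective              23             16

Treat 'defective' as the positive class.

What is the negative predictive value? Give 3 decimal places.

NPV = TN/(TN+FN) = 14/(14+23) = 0.378

0.378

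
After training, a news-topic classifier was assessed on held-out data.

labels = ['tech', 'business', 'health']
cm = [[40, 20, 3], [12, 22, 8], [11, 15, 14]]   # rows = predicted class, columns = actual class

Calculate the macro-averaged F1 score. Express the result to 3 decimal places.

0.503

Per-class F1 score (2·TP/(2·TP+FP+FN)):
  tech: TP=40, FP=20+3=23, FN=12+11=23 → 80/126 = 0.6349
  business: TP=22, FP=12+8=20, FN=20+15=35 → 44/99 = 0.4444
  health: TP=14, FP=11+15=26, FN=3+8=11 → 28/65 = 0.4308
Macro-F1 score = mean = (0.6349 + 0.4444 + 0.4308) / 3 = 0.503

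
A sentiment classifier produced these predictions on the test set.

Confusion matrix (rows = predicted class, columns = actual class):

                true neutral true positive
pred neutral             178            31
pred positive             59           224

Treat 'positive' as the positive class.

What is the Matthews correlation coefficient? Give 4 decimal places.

0.6363

MCC = (TP·TN − FP·FN) / √((TP+FP)(TP+FN)(TN+FP)(TN+FN))
Numerator = 224·178 − 59·31 = 38043
Denominator = √(283·255·237·209) = √3574548945 = 59787.5317
MCC = 38043 / 59787.5317 = 0.6363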